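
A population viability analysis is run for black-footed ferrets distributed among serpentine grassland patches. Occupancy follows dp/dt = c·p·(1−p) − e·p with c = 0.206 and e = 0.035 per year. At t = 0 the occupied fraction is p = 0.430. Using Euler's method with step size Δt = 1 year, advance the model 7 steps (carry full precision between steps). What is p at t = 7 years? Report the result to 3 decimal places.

Update rule: p ← p + [c·p·(1−p) − e·p]·Δt with Δt = 1.
step 1: Δp = +0.03544, p = 0.46544
step 2: Δp = +0.03496, p = 0.50040
step 3: Δp = +0.03399, p = 0.53439
step 4: Δp = +0.03255, p = 0.56694
step 5: Δp = +0.03073, p = 0.59768
step 6: Δp = +0.02862, p = 0.62629
step 7: Δp = +0.02629, p = 0.65259

0.653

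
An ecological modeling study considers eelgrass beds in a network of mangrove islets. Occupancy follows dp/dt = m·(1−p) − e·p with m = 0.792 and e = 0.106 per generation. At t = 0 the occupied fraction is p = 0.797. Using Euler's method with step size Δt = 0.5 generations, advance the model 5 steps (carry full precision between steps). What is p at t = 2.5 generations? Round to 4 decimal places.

0.8776

Update rule: p ← p + [m·(1−p) − e·p]·Δt with Δt = 0.5.
  1  |  dp/dt·Δt = +0.038147  |  p_1 = 0.835147
  2  |  dp/dt·Δt = +0.021019  |  p_2 = 0.856166
  3  |  dp/dt·Δt = +0.011581  |  p_3 = 0.867747
  4  |  dp/dt·Δt = +0.006381  |  p_4 = 0.874129
  5  |  dp/dt·Δt = +0.003516  |  p_5 = 0.877645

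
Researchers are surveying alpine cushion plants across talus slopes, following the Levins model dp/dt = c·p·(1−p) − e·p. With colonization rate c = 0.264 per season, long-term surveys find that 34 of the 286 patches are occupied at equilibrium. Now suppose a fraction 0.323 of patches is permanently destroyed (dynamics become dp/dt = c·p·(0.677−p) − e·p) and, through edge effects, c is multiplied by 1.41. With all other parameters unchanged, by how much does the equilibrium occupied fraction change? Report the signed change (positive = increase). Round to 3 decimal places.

Observed p* = 34/286 = 0.11888.
Balance c(1−p*) = e gives e = 0.264×(1 − 0.11888) = 0.23262.
New p* = 0.677 − e/c = 0.677 − 0.23262/0.37224 = 0.05208.
Δp* = 0.05208 − 0.11888 = -0.06680.

-0.067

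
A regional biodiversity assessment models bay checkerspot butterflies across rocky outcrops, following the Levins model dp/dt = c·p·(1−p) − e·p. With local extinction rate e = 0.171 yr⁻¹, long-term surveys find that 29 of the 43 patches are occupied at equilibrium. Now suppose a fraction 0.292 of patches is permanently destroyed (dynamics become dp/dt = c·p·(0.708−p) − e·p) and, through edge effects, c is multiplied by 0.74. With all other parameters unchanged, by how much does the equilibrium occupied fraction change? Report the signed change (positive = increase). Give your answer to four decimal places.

-0.4064

Observed p* = 29/43 = 0.67442.
Balance c(1−p*) = e gives c = e/(1 − 0.67442) = 0.171/0.32558 = 0.52522.
New p* = 0.708 − e/c = 0.708 − 0.17100/0.38866 = 0.26803.
Δp* = 0.26803 − 0.67442 = -0.40639.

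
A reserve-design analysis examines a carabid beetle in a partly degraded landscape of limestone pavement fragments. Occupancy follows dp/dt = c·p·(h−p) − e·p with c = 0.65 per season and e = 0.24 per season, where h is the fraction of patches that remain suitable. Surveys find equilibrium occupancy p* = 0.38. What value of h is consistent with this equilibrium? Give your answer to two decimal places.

0.75

At equilibrium c(h−p*) = e, so h = p* + e/c.
h = 0.38 + 0.24/0.65 = 0.38 + 0.3692 = 0.7492.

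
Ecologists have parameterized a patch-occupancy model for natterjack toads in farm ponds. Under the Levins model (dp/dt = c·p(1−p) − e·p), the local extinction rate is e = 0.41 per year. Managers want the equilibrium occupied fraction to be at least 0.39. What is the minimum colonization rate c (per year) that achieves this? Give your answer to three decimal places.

p* = 1 − e/c ≥ 0.39 requires e/c ≤ 0.6100, i.e. c ≥ e/0.6100.
c_min = 0.41/0.6100 = 0.6721.

0.672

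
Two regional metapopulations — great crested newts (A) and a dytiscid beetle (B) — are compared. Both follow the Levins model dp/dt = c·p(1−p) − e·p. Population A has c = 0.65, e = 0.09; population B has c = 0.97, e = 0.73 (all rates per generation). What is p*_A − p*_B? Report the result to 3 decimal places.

0.614

A: p*_A = 1 − 0.09/0.65 = 0.8615.
B: p*_B = 1 − 0.73/0.97 = 0.2474.
p*_A − p*_B = 0.8615 − 0.2474 = 0.6141.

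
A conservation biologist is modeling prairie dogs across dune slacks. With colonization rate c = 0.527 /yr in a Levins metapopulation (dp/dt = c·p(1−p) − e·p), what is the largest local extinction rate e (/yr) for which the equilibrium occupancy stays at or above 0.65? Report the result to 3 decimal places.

1 − e/c ≥ 0.65 ⇒ e ≤ c(1 − 0.65) = 0.527 × 0.3500.
e_max = 0.1845.

0.184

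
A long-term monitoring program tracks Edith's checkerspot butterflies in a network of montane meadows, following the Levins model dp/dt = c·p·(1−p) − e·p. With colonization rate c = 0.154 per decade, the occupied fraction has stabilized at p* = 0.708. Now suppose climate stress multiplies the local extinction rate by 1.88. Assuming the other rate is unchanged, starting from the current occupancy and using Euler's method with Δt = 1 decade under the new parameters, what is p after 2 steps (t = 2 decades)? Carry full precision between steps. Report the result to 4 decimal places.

0.6560

Balance c(1−p*) = e gives e = 0.154×(1 − 0.70800) = 0.04497.
Starting from p₀ = 0.70800; update p ← p + (dp/dt)·Δt with the new parameters.
t = 1: p = 0.70800 + (-0.02802) = 0.67998
t = 2: p = 0.67998 + (-0.02397) = 0.65601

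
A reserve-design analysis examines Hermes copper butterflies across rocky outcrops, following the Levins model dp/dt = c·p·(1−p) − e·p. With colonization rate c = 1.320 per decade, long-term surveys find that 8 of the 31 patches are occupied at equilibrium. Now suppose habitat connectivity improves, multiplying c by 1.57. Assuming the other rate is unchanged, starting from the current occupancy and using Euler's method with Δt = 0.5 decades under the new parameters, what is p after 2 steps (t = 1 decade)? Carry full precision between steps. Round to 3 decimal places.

0.398

Observed p* = 8/31 = 0.25806.
Balance c(1−p*) = e gives e = 1.320×(1 − 0.25806) = 0.97935.
Starting from p₀ = 0.25806; update p ← p + (dp/dt)·Δt with the new parameters.
p: 0.25806 → 0.33009  (Δp = +0.07203)
p: 0.33009 → 0.39759  (Δp = +0.06750)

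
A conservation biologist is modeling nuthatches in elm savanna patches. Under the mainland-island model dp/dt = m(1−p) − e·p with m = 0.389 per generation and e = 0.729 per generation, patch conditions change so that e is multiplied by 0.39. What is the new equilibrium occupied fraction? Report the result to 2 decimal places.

0.58

Before: p* = 0.389/(0.389+0.729) = 0.3479.
After: m = 0.389, e = 0.28431; p* = 0.389/0.6733 = 0.5777.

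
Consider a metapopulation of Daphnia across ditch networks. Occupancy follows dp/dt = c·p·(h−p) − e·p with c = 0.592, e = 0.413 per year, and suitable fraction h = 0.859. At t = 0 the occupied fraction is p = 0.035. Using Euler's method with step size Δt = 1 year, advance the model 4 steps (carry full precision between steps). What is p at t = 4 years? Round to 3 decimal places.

Update rule: p ← p + [c·p·(h−p) − e·p]·Δt with Δt = 1.
  1  |  dp/dt·Δt = +0.002618  |  p_1 = 0.037618
  2  |  dp/dt·Δt = +0.002756  |  p_2 = 0.040374
  3  |  dp/dt·Δt = +0.002892  |  p_3 = 0.043266
  4  |  dp/dt·Δt = +0.003025  |  p_4 = 0.046291

0.046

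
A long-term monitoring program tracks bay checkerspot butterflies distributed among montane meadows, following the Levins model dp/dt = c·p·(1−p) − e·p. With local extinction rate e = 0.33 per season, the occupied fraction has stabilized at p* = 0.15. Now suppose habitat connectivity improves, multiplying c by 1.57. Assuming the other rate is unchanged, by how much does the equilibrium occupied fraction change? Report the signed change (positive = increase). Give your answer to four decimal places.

0.3086

Balance c(1−p*) = e gives c = e/(1 − 0.15000) = 0.33/0.85000 = 0.38824.
New p* = 1 − e/c = 1 − 0.33000/0.60954 = 0.45861.
Δp* = 0.45861 − 0.15000 = +0.30861.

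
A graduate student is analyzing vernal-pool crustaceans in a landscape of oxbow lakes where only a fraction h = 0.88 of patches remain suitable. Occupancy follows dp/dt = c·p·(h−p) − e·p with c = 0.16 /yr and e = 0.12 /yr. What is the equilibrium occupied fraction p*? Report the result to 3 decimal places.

0.130

Setting dp/dt = 0 and dividing by p* gives c·(h−p*) = e.
So p* = h − e/c = 0.88 − 0.12/0.16 = 0.88 − 0.7500 = 0.1300.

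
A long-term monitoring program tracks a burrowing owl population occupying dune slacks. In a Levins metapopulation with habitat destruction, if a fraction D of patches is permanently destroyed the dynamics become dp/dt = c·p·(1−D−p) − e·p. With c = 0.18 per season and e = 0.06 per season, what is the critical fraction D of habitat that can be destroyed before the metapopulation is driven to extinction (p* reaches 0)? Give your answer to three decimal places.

The nontrivial equilibrium is p* = (1−D) − e/c; extinction occurs when this hits zero.
So D_crit = 1 − e/c = 1 − 0.06/0.18 = 1 − 0.3333 = 0.6667.
Note this equals the original equilibrium occupancy — the Levins extinction-debt result.

0.667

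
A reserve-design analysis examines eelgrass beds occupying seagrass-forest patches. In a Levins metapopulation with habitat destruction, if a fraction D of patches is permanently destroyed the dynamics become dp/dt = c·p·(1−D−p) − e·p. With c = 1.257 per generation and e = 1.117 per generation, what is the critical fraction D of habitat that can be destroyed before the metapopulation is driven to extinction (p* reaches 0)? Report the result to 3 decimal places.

0.111

The nontrivial equilibrium is p* = (1−D) − e/c; extinction occurs when this hits zero.
So D_crit = 1 − e/c = 1 − 1.117/1.257 = 1 − 0.8886 = 0.1114.
This equals the undisturbed p*, a classic result of Lande's extension.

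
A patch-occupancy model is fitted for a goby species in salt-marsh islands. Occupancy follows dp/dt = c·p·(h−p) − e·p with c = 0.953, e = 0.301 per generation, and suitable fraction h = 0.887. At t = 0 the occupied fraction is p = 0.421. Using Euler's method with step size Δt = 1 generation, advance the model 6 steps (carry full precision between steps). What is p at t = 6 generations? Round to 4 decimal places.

Update rule: p ← p + [c·p·(h−p) − e·p]·Δt with Δt = 1.
p: 0.42100 → 0.48124  (Δp = +0.06024)
p: 0.48124 → 0.52248  (Δp = +0.04124)
p: 0.52248 → 0.54672  (Δp = +0.02424)
p: 0.54672 → 0.55945  (Δp = +0.01273)
p: 0.55945 → 0.56569  (Δp = +0.00624)
p: 0.56569 → 0.56864  (Δp = +0.00295)

0.5686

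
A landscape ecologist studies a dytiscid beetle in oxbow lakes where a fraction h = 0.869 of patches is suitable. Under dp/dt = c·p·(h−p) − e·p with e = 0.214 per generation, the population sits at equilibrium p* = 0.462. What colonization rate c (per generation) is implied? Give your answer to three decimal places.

At equilibrium c(h−p*) = e, so c = e/(h−p*).
c = 0.214/(0.869 − 0.462) = 0.214/0.4070 = 0.5258.

0.526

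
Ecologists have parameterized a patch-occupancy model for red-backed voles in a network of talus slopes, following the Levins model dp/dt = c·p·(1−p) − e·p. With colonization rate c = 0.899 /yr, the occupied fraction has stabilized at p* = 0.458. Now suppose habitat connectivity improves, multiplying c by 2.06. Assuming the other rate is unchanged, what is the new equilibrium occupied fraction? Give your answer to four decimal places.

Balance c(1−p*) = e gives e = 0.899×(1 − 0.45800) = 0.48726.
New p* = 1 − e/c = 1 − 0.48726/1.85194 = 0.73689.

0.7369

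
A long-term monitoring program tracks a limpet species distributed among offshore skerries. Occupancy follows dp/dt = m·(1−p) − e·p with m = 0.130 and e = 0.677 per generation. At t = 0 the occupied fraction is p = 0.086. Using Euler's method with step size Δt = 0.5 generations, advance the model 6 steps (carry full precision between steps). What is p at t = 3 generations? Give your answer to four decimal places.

0.1577

Update rule: p ← p + [m·(1−p) − e·p]·Δt with Δt = 0.5.
t = 0.5: p = 0.08600 + (+0.03030) = 0.11630
t = 1: p = 0.11630 + (+0.01807) = 0.13437
t = 1.5: p = 0.13437 + (+0.01078) = 0.14515
t = 2: p = 0.14515 + (+0.00643) = 0.15158
t = 2.5: p = 0.15158 + (+0.00384) = 0.15542
t = 3: p = 0.15542 + (+0.00229) = 0.15771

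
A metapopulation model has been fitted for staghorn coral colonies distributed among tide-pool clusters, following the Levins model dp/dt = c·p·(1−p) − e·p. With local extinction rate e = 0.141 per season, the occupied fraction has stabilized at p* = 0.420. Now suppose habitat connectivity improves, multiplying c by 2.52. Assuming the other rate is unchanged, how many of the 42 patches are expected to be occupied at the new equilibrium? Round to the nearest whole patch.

Balance c(1−p*) = e gives c = e/(1 − 0.42000) = 0.141/0.58000 = 0.24310.
New p* = 1 − e/c = 1 − 0.14100/0.61261 = 0.76984.
Expected occupied = 42 × 0.76984 = 32.33 ≈ 32.

32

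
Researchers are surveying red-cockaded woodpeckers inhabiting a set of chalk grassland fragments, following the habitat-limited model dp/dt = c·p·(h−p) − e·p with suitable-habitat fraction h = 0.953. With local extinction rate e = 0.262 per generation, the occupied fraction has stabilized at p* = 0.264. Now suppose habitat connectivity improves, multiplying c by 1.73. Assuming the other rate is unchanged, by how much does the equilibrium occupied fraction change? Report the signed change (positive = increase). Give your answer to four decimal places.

0.2907

Balance c(h−p*) = e gives c = e/(0.953 − 0.26400) = 0.262/0.68900 = 0.38026.
New p* = 0.953 − e/c = 0.953 − 0.26200/0.65785 = 0.55473.
Δp* = 0.55473 − 0.26400 = +0.29073.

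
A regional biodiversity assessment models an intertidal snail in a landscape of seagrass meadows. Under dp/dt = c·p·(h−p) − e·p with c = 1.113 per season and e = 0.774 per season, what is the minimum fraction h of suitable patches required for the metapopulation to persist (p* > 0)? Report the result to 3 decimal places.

p* = h − e/c is positive only when h > e/c.
h_min = e/c = 0.774/1.113 = 0.6954.

0.695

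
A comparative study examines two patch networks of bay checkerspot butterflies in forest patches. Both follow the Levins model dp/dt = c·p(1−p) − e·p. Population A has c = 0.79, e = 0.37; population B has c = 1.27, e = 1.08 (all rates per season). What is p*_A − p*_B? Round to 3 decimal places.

0.382

A: p*_A = 1 − 0.37/0.79 = 0.5316.
B: p*_B = 1 − 1.08/1.27 = 0.1496.
p*_A − p*_B = 0.5316 − 0.1496 = 0.3820.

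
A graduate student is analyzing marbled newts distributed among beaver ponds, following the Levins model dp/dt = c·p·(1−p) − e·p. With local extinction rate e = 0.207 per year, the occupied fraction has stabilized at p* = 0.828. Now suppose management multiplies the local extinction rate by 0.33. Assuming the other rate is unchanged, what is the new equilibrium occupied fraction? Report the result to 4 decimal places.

Balance c(1−p*) = e gives c = e/(1 − 0.82800) = 0.207/0.17200 = 1.20349.
New p* = 1 − e/c = 1 − 0.06831/1.20349 = 0.94324.

0.9432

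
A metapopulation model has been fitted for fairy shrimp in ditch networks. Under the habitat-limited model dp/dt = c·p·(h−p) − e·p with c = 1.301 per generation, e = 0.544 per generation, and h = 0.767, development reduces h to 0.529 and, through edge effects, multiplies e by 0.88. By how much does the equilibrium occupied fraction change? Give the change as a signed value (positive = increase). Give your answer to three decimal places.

Before: p* = h − e/c = 0.767 − 0.544/1.301 = 0.767 − 0.4181 = 0.3489.
After: c = 1.301, e = 0.47872, h = 0.529; p* = 0.529 − 0.47872/1.301 = 0.1610.
Δp* = 0.1610 − 0.3489 = -0.1878.

-0.188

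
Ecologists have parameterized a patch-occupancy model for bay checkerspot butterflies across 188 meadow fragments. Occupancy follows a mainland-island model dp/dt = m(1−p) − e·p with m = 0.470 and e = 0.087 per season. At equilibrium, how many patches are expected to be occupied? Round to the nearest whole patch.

159

p* = m/(m+e) = 0.470/0.5570 = 0.8438.
Expected occupied patches = N × p* = 188 × 0.8438 = 158.64 ≈ 159.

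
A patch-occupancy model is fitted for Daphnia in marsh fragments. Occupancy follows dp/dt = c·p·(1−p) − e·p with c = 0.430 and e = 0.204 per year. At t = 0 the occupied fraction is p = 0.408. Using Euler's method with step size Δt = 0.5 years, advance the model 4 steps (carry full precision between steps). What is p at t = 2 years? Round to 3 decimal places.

0.445

Update rule: p ← p + [c·p·(1−p) − e·p]·Δt with Δt = 0.5.
  1  |  dp/dt·Δt = +0.010314  |  p_1 = 0.418314
  2  |  dp/dt·Δt = +0.009647  |  p_2 = 0.427962
  3  |  dp/dt·Δt = +0.008982  |  p_3 = 0.436944
  4  |  dp/dt·Δt = +0.008327  |  p_4 = 0.445271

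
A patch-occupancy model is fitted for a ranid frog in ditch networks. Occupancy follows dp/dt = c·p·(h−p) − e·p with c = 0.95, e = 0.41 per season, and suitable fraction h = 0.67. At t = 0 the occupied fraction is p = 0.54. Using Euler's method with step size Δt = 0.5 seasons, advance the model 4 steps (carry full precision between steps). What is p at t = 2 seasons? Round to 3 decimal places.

0.354

Update rule: p ← p + [c·p·(h−p) − e·p]·Δt with Δt = 0.5.
step 1: Δp = -0.07736, p = 0.46265
step 2: Δp = -0.04927, p = 0.41337
step 3: Δp = -0.03435, p = 0.37902
step 4: Δp = -0.02531, p = 0.35371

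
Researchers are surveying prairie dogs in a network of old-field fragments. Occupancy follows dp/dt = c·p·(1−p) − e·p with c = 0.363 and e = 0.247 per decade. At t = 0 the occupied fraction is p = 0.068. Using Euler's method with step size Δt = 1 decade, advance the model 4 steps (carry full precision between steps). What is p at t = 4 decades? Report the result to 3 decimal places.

Update rule: p ← p + [c·p·(1−p) − e·p]·Δt with Δt = 1.
  1  |  dp/dt·Δt = +0.006209  |  p_1 = 0.074209
  2  |  dp/dt·Δt = +0.006609  |  p_2 = 0.080819
  3  |  dp/dt·Δt = +0.007004  |  p_3 = 0.087823
  4  |  dp/dt·Δt = +0.007388  |  p_4 = 0.095210

0.095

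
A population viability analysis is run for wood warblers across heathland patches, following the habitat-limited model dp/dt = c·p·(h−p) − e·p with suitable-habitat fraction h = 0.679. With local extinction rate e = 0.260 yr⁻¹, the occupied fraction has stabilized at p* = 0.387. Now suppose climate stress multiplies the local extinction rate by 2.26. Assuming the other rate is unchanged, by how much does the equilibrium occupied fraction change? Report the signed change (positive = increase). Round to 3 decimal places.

-0.368

Balance c(h−p*) = e gives c = e/(0.679 − 0.38700) = 0.260/0.29200 = 0.89041.
New p* = 0.679 − e/c = 0.679 − 0.58760/0.89041 = 0.01908.
Δp* = 0.01908 − 0.38700 = -0.36792.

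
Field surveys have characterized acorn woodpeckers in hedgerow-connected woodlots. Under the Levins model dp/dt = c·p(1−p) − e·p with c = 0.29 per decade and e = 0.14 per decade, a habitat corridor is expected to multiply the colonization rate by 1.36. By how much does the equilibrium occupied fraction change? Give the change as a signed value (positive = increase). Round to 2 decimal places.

0.13

Before: p* = 1 − 0.14/0.29 = 0.5172.
After the change, c = 0.3944, e = 0.14, so p* = 1 − 0.14/0.3944 = 0.6450.
Δp* = 0.6450 − 0.5172 = +0.1278.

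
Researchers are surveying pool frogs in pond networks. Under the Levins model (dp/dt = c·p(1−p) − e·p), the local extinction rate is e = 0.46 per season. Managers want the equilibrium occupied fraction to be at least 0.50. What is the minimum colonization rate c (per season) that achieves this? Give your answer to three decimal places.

0.920

p* = 1 − e/c ≥ 0.50 requires e/c ≤ 0.5000, i.e. c ≥ e/0.5000.
c_min = 0.46/0.5000 = 0.9200.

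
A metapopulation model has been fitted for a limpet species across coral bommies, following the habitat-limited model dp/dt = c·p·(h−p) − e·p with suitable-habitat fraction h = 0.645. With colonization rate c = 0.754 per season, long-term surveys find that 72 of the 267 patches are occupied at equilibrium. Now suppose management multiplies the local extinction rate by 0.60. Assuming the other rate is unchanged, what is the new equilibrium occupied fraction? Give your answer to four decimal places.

0.4198

Observed p* = 72/267 = 0.26966.
Balance c(h−p*) = e gives e = 0.754×(0.645 − 0.26966) = 0.28301.
New p* = 0.645 − e/c = 0.645 − 0.16981/0.75400 = 0.41979.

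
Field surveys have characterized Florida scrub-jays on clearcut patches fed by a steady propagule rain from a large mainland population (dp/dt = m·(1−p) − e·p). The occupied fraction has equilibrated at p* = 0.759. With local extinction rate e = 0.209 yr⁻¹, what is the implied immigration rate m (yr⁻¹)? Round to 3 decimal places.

0.658

At equilibrium m(1−p*) = e·p*, so m = e·p*/(1−p*).
m = 0.209 × 0.759 / 0.2410 = 0.1586/0.2410 = 0.6582.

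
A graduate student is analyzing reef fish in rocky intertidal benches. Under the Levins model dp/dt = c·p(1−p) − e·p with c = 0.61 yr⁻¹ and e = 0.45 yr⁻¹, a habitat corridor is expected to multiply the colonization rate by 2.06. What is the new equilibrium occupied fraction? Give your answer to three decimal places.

0.642

Before: p* = 1 − 0.45/0.61 = 0.2623.
After the change, c = 1.2566, e = 0.45, so p* = 1 − 0.45/1.2566 = 0.6419.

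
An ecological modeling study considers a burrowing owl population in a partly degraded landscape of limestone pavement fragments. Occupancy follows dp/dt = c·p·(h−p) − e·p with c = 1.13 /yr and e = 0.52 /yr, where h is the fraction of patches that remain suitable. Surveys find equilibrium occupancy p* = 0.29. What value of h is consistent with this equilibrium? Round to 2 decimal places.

0.75

At equilibrium c(h−p*) = e, so h = p* + e/c.
h = 0.29 + 0.52/1.13 = 0.29 + 0.4602 = 0.7502.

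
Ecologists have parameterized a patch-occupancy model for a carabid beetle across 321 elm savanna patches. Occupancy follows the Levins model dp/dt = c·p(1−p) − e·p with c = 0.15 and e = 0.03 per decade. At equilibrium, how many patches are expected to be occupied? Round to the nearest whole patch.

257

p* = 1 − e/c = 1 − 0.03/0.15 = 0.8000.
Expected occupied patches = N × p* = 321 × 0.8000 = 256.80 ≈ 257.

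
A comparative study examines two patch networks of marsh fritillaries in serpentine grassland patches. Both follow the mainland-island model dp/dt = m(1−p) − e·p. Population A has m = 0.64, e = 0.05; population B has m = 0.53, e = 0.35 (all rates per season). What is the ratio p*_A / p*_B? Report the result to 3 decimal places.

1.540

A: p*_A = m/(m+e) = 0.64/0.6900 = 0.9275.
B: p*_B = 0.53/0.8800 = 0.6023.
p*_A / p*_B = 0.9275/0.6023 = 1.5401.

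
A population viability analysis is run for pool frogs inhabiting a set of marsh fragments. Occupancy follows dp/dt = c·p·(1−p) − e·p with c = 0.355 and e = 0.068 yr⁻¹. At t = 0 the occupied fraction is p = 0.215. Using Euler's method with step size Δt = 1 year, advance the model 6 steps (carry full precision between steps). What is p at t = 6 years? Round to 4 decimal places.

0.5371

Update rule: p ← p + [c·p·(1−p) − e·p]·Δt with Δt = 1.
  1  |  dp/dt·Δt = +0.045295  |  p_1 = 0.260295
  2  |  dp/dt·Δt = +0.050652  |  p_2 = 0.310947
  3  |  dp/dt·Δt = +0.054918  |  p_3 = 0.365865
  4  |  dp/dt·Δt = +0.057484  |  p_4 = 0.423349
  5  |  dp/dt·Δt = +0.057877  |  p_5 = 0.481225
  6  |  dp/dt·Δt = +0.055902  |  p_6 = 0.537127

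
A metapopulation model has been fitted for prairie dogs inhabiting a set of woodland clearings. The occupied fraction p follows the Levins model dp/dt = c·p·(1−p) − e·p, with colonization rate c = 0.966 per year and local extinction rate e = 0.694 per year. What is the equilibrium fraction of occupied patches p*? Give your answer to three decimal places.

0.282

At equilibrium, colonization balances extinction: c·p*·(1−p*) = e·p*.
So p* = 1 − e/c = 1 − 0.694/0.966 = 1 − 0.7184 = 0.2816.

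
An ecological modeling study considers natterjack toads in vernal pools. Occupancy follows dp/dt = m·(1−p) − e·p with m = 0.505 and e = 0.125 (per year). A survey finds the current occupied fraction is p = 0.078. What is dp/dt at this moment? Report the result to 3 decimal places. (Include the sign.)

Colonization term: m·(1−p) = 0.505×0.9220 = 0.46561.
Extinction term: e·p = 0.00975.
dp/dt = 0.46561 − 0.00975 = 0.45586.

0.456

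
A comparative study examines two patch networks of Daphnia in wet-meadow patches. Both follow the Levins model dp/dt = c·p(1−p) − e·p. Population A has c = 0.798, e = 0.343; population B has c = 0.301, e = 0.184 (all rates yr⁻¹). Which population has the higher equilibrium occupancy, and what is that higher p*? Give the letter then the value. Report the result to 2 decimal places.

A, 0.57

A: p*_A = 1 − 0.343/0.798 = 0.5702.
B: p*_B = 1 − 0.184/0.301 = 0.3887.
A is higher at 0.5702.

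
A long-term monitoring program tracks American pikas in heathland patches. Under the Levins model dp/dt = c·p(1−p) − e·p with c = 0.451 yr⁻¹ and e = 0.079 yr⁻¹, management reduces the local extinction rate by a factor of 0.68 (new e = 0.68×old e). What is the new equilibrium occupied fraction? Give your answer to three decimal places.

Before: p* = 1 − 0.079/0.451 = 0.8248.
After the change, c = 0.451, e = 0.05372, so p* = 1 − 0.05372/0.451 = 0.8809.

0.881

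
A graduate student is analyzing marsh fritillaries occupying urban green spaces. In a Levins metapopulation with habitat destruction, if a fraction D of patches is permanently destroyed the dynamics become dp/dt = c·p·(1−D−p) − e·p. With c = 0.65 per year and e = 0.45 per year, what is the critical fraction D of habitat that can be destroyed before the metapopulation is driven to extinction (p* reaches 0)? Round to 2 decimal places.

0.31

The nontrivial equilibrium is p* = (1−D) − e/c; extinction occurs when this hits zero.
So D_crit = 1 − e/c = 1 − 0.45/0.65 = 1 − 0.6923 = 0.3077.
This equals the undisturbed p*, a classic result of Lande's extension.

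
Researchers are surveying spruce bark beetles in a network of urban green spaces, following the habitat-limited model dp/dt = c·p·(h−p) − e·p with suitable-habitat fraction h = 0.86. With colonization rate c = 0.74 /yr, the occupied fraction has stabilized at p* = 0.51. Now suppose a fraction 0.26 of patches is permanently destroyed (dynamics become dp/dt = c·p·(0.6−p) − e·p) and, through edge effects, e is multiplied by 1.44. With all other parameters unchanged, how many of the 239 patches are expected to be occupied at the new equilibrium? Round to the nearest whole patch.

Balance c(h−p*) = e gives e = 0.74×(0.86 − 0.51000) = 0.25900.
New p* = 0.6 − e/c = 0.6 − 0.37296/0.74000 = 0.09600.
Expected occupied = 239 × 0.09600 = 22.94 ≈ 23.

23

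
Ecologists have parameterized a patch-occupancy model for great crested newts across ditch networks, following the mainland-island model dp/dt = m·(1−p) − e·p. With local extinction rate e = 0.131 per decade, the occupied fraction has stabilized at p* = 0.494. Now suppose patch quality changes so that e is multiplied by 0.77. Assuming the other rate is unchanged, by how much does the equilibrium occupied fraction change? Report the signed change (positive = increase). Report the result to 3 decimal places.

0.065

Balance m(1−p*) = e·p* gives m = e·p*/(1−p*) = 0.131×0.49400/0.50600 = 0.12789.
New p* = m/(m+e) = 0.12789/(0.12789+0.10087) = 0.55906.
Δp* = 0.55906 − 0.49400 = +0.06506.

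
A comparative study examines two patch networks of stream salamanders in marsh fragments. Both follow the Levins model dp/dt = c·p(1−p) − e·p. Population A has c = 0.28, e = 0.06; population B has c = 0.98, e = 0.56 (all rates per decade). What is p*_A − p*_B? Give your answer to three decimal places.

0.357

A: p*_A = 1 − 0.06/0.28 = 0.7857.
B: p*_B = 1 − 0.56/0.98 = 0.4286.
p*_A − p*_B = 0.7857 − 0.4286 = 0.3571.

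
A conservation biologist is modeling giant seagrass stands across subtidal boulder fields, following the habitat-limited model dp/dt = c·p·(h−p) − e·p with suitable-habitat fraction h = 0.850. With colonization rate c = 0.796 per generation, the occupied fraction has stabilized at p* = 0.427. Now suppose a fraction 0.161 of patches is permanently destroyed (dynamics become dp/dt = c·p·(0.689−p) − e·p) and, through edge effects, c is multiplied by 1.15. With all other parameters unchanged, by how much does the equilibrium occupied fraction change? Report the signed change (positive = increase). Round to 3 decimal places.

Balance c(h−p*) = e gives e = 0.796×(0.85 − 0.42700) = 0.33671.
New p* = 0.689 − e/c = 0.689 − 0.33671/0.91540 = 0.32117.
Δp* = 0.32117 − 0.42700 = -0.10583.

-0.106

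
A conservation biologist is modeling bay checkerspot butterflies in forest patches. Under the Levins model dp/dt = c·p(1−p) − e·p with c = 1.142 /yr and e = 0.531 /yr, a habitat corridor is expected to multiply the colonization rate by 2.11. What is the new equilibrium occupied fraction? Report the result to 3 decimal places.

Before: p* = 1 − 0.531/1.142 = 0.5350.
After the change, c = 2.40962, e = 0.531, so p* = 1 − 0.531/2.40962 = 0.7796.

0.780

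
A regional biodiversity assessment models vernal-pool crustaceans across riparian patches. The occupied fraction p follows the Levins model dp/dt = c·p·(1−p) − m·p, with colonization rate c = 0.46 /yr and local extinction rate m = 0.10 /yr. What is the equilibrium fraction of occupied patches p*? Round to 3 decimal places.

0.783

Setting dp/dt = 0 and dividing through by p* gives c·(1−p*) = m.
So p* = 1 − m/c = 1 − 0.10/0.46 = 1 − 0.2174 = 0.7826.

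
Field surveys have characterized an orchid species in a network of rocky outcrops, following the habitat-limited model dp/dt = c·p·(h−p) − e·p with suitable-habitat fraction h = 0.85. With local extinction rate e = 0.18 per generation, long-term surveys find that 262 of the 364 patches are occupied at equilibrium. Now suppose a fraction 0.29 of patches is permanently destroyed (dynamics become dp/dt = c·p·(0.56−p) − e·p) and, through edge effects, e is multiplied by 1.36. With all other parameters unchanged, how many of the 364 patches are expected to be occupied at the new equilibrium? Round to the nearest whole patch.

139

Observed p* = 262/364 = 0.71978.
Balance c(h−p*) = e gives c = e/(0.85 − 0.71978) = 0.18/0.13022 = 1.38228.
New p* = 0.56 − e/c = 0.56 − 0.24480/1.38228 = 0.38290.
Expected occupied = 364 × 0.38290 = 139.38 ≈ 139.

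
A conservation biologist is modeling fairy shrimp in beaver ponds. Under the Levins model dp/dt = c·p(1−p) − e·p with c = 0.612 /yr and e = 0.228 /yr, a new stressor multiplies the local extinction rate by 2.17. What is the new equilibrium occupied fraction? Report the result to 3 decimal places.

Before: p* = 1 − 0.228/0.612 = 0.6275.
After the change, c = 0.612, e = 0.49476, so p* = 1 − 0.49476/0.612 = 0.1916.

0.192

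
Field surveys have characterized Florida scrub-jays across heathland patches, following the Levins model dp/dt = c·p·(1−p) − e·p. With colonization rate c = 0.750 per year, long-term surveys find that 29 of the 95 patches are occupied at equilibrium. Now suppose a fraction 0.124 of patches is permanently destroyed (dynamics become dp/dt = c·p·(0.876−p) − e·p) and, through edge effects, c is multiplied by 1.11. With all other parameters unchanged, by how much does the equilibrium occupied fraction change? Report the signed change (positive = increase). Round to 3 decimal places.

Observed p* = 29/95 = 0.30526.
Balance c(1−p*) = e gives e = 0.750×(1 − 0.30526) = 0.52106.
New p* = 0.876 − e/c = 0.876 − 0.52106/0.83250 = 0.25010.
Δp* = 0.25010 − 0.30526 = -0.05516.

-0.055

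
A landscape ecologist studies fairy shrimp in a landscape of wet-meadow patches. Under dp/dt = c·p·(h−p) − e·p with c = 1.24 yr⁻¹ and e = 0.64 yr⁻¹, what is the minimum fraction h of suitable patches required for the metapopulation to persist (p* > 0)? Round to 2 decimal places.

0.52

p* = h − e/c is positive only when h > e/c.
h_min = e/c = 0.64/1.24 = 0.5161.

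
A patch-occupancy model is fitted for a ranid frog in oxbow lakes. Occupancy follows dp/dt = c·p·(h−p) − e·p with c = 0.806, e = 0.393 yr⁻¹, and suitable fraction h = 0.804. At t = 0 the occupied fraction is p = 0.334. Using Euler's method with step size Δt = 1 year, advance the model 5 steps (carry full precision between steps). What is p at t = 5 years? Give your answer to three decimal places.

Update rule: p ← p + [c·p·(h−p) − e·p]·Δt with Δt = 1.
t = 1: p = 0.33400 + (-0.00474) = 0.32926
t = 2: p = 0.32926 + (-0.00341) = 0.32585
t = 3: p = 0.32585 + (-0.00248) = 0.32337
t = 4: p = 0.32337 + (-0.00182) = 0.32156
t = 5: p = 0.32156 + (-0.00133) = 0.32022

0.320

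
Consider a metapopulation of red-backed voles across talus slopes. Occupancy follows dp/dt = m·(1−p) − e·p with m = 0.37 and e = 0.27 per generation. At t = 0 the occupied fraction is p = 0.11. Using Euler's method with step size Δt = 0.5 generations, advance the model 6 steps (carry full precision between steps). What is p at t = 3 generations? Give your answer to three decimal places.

Update rule: p ← p + [m·(1−p) − e·p]·Δt with Δt = 0.5.
  1  |  dp/dt·Δt = +0.149800  |  p_1 = 0.259800
  2  |  dp/dt·Δt = +0.101864  |  p_2 = 0.361664
  3  |  dp/dt·Δt = +0.069268  |  p_3 = 0.430932
  4  |  dp/dt·Δt = +0.047102  |  p_4 = 0.478033
  5  |  dp/dt·Δt = +0.032029  |  p_5 = 0.510063
  6  |  dp/dt·Δt = +0.021780  |  p_6 = 0.531843

0.532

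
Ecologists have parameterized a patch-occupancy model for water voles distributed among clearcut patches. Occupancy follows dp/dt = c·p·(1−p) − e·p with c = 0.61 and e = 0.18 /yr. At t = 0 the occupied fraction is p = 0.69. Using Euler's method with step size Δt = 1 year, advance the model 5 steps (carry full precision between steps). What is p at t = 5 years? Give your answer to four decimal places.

0.7040

Update rule: p ← p + [c·p·(1−p) − e·p]·Δt with Δt = 1.
t = 1: p = 0.69000 + (+0.00628) = 0.69628
t = 2: p = 0.69628 + (+0.00367) = 0.69995
t = 3: p = 0.69995 + (+0.00212) = 0.70207
t = 4: p = 0.70207 + (+0.00122) = 0.70329
t = 5: p = 0.70329 + (+0.00070) = 0.70399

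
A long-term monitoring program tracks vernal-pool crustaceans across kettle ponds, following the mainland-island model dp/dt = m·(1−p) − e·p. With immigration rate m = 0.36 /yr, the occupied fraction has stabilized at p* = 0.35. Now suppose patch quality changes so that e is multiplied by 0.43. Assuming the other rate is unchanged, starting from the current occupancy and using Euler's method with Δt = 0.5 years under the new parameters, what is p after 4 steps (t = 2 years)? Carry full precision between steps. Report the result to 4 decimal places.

0.5129

Balance m(1−p*) = e·p* gives e = m(1−p*)/p* = 0.36×0.65000/0.35000 = 0.66857.
Starting from p₀ = 0.35000; update p ← p + (dp/dt)·Δt with the new parameters.
t = 0.5: p = 0.35000 + (+0.06669) = 0.41669
t = 1: p = 0.41669 + (+0.04510) = 0.46179
t = 1.5: p = 0.46179 + (+0.03050) = 0.49229
t = 2: p = 0.49229 + (+0.02063) = 0.51291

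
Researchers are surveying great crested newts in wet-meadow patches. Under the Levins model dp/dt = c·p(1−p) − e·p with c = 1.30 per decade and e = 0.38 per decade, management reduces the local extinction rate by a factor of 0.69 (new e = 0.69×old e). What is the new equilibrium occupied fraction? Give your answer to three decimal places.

0.798

Before: p* = 1 − 0.38/1.30 = 0.7077.
After the change, c = 1.3, e = 0.2622, so p* = 1 − 0.2622/1.3 = 0.7983.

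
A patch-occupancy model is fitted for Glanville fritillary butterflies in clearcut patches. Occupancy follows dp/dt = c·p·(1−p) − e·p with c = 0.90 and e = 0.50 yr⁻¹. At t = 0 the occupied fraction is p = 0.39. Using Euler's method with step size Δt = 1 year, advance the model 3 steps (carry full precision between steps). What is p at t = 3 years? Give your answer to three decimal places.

Update rule: p ← p + [c·p·(1−p) − e·p]·Δt with Δt = 1.
  1  |  dp/dt·Δt = +0.019110  |  p_1 = 0.409110
  2  |  dp/dt·Δt = +0.013010  |  p_2 = 0.422120
  3  |  dp/dt·Δt = +0.008481  |  p_3 = 0.430601

0.431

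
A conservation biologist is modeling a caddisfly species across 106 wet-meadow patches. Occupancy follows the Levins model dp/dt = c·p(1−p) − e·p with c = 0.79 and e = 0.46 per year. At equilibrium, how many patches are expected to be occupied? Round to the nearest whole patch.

44

p* = 1 − e/c = 1 − 0.46/0.79 = 0.4177.
Expected occupied patches = N × p* = 106 × 0.4177 = 44.28 ≈ 44.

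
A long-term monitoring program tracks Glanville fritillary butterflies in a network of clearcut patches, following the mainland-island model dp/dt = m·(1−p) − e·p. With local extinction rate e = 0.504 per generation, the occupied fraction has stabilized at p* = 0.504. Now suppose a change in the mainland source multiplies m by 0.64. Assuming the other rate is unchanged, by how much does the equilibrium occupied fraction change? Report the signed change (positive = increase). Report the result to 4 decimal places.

-0.1099

Balance m(1−p*) = e·p* gives m = e·p*/(1−p*) = 0.504×0.50400/0.49600 = 0.51213.
New p* = m/(m+e) = 0.32776/(0.32776+0.50400) = 0.39406.
Δp* = 0.39406 − 0.50400 = -0.10994.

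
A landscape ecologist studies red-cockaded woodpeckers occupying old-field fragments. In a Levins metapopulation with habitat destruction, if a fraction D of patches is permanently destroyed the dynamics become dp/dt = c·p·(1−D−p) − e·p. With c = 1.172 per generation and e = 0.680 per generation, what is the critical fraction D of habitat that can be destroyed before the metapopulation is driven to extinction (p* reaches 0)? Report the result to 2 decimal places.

0.42

The nontrivial equilibrium is p* = (1−D) − e/c; extinction occurs when this hits zero.
So D_crit = 1 − e/c = 1 − 0.680/1.172 = 1 − 0.5802 = 0.4198.
This equals the undisturbed p*, a classic result of Lande's extension.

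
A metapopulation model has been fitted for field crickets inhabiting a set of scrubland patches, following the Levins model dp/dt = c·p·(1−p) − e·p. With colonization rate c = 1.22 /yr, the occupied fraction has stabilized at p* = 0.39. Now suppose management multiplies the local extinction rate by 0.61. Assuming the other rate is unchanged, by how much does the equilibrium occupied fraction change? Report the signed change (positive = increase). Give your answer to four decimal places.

0.2379

Balance c(1−p*) = e gives e = 1.22×(1 − 0.39000) = 0.74420.
New p* = 1 − e/c = 1 − 0.45396/1.22000 = 0.62790.
Δp* = 0.62790 − 0.39000 = +0.23790.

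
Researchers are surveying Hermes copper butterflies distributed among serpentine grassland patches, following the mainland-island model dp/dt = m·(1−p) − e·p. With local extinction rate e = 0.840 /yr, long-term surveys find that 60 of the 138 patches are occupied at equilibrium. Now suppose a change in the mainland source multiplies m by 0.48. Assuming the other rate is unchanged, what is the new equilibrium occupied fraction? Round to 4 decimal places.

Observed p* = 60/138 = 0.43478.
Balance m(1−p*) = e·p* gives m = e·p*/(1−p*) = 0.840×0.43478/0.56522 = 0.64615.
New p* = m/(m+e) = 0.31015/(0.31015+0.84000) = 0.26966.

0.2697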